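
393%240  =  153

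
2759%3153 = 2759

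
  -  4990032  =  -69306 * 72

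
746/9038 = 373/4519 = 0.08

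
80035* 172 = 13766020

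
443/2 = 221+1/2 = 221.50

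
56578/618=28289/309 =91.55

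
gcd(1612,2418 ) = 806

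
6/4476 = 1/746 = 0.00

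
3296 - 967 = 2329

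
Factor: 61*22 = 2^1*11^1*61^1 = 1342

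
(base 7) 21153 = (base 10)5232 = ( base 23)9kb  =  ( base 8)12160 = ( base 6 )40120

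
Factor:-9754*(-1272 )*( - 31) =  - 2^4*3^1*31^1*53^1*4877^1 = -384619728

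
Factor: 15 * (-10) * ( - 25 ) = 3750 =2^1*3^1*5^4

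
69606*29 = 2018574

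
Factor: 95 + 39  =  2^1 * 67^1 = 134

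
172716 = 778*222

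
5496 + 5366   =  10862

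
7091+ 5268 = 12359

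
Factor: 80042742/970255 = 6157134/74635 = 2^1 * 3^6*5^( - 1 ) * 11^( - 1)  *  23^(-1)*41^1 * 59^(- 1)*103^1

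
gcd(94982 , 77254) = 2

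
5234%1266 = 170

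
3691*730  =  2694430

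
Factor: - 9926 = -2^1*7^1*709^1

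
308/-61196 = - 77/15299 = - 0.01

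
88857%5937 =5739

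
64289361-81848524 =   -  17559163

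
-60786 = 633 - 61419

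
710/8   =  88 + 3/4=88.75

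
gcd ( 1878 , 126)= 6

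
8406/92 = 91 + 17/46 = 91.37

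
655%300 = 55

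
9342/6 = 1557 = 1557.00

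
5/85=1/17 = 0.06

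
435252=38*11454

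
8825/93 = 8825/93=94.89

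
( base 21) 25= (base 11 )43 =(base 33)1E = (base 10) 47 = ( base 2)101111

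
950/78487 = 950/78487  =  0.01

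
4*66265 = 265060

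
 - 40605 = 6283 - 46888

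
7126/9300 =3563/4650 = 0.77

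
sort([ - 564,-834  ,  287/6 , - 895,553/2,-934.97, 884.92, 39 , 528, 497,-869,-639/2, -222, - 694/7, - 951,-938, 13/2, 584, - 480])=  [-951, - 938, - 934.97,-895, - 869,  -  834,-564, - 480,  -  639/2, - 222, - 694/7, 13/2, 39, 287/6,553/2, 497 , 528, 584,884.92] 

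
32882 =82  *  401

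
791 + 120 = 911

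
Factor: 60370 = 2^1*5^1*6037^1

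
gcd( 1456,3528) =56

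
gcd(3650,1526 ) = 2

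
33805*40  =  1352200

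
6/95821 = 6/95821 = 0.00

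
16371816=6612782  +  9759034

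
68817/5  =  68817/5 = 13763.40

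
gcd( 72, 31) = 1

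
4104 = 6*684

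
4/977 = 4/977 = 0.00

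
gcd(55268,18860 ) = 164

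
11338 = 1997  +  9341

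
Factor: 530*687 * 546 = 198804060 = 2^2*3^2*5^1*7^1*13^1*53^1*229^1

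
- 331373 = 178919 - 510292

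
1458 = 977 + 481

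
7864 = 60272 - 52408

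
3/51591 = 1/17197 = 0.00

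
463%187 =89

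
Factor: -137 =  - 137^1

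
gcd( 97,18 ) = 1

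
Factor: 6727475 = 5^2*59^1 * 4561^1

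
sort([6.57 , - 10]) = [ - 10, 6.57 ] 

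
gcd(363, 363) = 363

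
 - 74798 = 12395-87193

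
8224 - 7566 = 658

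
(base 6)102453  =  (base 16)20C1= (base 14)30AD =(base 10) 8385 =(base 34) 78L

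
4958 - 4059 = 899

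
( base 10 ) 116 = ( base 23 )51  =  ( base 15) 7b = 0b1110100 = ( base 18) 68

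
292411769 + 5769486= 298181255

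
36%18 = 0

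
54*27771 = 1499634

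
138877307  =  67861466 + 71015841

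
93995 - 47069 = 46926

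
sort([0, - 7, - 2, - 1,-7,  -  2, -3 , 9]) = [ - 7, -7,-3,-2, - 2,-1, 0,9]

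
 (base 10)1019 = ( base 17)38g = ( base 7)2654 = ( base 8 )1773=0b1111111011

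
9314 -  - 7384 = 16698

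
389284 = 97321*4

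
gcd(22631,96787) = 1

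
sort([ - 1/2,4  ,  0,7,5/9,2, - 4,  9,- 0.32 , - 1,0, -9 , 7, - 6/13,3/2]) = [  -  9, - 4, - 1, - 1/2, - 6/13,-0.32,0,0,5/9, 3/2,2, 4,7,7,9]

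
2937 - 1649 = 1288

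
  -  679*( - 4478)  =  3040562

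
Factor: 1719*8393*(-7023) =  - 3^3*7^1*11^1*109^1 * 191^1*2341^1=   - 101324803041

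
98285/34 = 98285/34 = 2890.74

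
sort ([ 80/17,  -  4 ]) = [ - 4, 80/17 ]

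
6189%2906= 377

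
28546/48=14273/24 = 594.71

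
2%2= 0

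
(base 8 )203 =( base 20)6b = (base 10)131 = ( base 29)4f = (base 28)4j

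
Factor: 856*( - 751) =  - 642856 = - 2^3* 107^1*751^1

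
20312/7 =2901 + 5/7 = 2901.71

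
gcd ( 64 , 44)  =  4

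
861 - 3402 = - 2541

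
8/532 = 2/133 =0.02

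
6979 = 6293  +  686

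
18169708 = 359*50612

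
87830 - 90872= - 3042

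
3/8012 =3/8012 = 0.00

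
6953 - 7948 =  - 995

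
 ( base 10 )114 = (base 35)39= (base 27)46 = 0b1110010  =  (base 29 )3r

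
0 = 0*4133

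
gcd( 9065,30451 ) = 37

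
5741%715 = 21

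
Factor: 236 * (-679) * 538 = - 2^3 * 7^1 * 59^1* 97^1*269^1 = - 86211272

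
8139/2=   4069 + 1/2=4069.50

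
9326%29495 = 9326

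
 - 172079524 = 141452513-313532037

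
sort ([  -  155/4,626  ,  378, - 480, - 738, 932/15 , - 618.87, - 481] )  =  [ - 738, - 618.87 , - 481, - 480, - 155/4,932/15,  378,626 ]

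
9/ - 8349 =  - 3/2783  =  - 0.00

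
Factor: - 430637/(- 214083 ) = 3^( - 5)*499^1*863^1*881^ ( - 1)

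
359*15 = 5385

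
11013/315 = 3671/105 = 34.96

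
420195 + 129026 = 549221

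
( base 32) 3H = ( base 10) 113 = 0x71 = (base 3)11012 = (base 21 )58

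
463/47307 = 463/47307  =  0.01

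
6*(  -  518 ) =  -  3108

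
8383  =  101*83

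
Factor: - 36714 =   -  2^1*3^1*29^1*211^1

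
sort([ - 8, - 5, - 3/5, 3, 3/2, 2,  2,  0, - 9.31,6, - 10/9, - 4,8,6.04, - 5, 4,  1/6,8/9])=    [ - 9.31, - 8, - 5, - 5, - 4, -10/9, - 3/5, 0, 1/6, 8/9, 3/2, 2 , 2, 3, 4, 6,6.04,8]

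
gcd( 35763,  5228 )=1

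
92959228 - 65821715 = 27137513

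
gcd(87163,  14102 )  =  1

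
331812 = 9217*36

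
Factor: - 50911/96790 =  - 2^( - 1)*5^(-1)*7^2*1039^1*9679^( - 1)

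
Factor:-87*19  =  -3^1*19^1  *29^1 = - 1653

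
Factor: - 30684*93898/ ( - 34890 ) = 2^2 *5^( - 1)*7^1*19^1*353^1*1163^( - 1)*2557^1 =480194372/5815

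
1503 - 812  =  691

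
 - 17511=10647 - 28158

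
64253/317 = 202 + 219/317 = 202.69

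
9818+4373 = 14191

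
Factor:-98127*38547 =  -3782501469 = -  3^4*4283^1*10903^1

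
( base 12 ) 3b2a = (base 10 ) 6802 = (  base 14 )269c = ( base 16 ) 1a92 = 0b1101010010010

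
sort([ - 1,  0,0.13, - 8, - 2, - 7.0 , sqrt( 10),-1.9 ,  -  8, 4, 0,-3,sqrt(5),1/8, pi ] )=[-8,-8, - 7.0,-3,-2,-1.9, - 1,0, 0, 1/8,0.13,sqrt(5), pi , sqrt( 10 ), 4 ] 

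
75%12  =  3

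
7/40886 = 7/40886 = 0.00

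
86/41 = 2 + 4/41=2.10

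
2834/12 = 1417/6  =  236.17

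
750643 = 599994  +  150649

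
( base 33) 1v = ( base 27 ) 2a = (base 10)64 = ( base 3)2101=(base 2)1000000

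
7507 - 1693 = 5814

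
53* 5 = 265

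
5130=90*57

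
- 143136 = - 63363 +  - 79773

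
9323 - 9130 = 193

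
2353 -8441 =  - 6088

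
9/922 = 9/922 = 0.01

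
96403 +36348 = 132751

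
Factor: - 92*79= - 7268 = - 2^2*23^1*79^1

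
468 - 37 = 431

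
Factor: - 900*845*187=- 142213500 = - 2^2*3^2*5^3*11^1*13^2* 17^1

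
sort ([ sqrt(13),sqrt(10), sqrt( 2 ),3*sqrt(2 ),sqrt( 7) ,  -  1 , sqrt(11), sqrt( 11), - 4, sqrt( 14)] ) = [  -  4, - 1,sqrt( 2) , sqrt(7 ),sqrt ( 10), sqrt( 11 ), sqrt( 11 ) , sqrt ( 13 ),sqrt(  14 ) , 3 * sqrt(2) ] 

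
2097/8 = 262+1/8=262.12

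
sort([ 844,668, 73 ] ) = [ 73,668, 844 ] 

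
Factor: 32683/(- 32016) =  -  49/48 = -2^ (-4)*3^( - 1) * 7^2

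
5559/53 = 5559/53 = 104.89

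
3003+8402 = 11405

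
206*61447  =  12658082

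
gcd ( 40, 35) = 5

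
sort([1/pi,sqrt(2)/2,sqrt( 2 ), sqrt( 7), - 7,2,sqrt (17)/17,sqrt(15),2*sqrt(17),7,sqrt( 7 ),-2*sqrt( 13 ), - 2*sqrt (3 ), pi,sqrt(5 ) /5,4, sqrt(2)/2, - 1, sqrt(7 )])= [ - 2*sqrt(13), - 7,-2*sqrt (3 ), - 1,  sqrt(17) /17 , 1/pi,sqrt( 5)/5, sqrt( 2 )/2,sqrt(2 ) /2,sqrt( 2 ),2, sqrt(7 ),sqrt (7 ),sqrt ( 7 ),  pi, sqrt (15),4, 7, 2*sqrt(17)]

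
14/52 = 7/26 = 0.27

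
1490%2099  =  1490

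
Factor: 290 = 2^1 *5^1* 29^1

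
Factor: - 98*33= - 2^1*3^1 * 7^2*11^1 = -3234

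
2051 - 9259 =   -  7208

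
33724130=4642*7265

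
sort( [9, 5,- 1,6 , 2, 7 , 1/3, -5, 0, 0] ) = [ -5, - 1,  0,0, 1/3 , 2 , 5,6, 7, 9]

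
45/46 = 45/46 =0.98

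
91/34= 91/34=2.68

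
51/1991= 51/1991 = 0.03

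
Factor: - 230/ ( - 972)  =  115/486 =2^( - 1 )*3^(-5) * 5^1 * 23^1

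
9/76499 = 9/76499 = 0.00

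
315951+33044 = 348995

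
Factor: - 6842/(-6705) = 2^1 * 3^( - 2 )*5^( - 1)*11^1*149^( - 1 )*311^1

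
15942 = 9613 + 6329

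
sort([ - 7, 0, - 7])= [- 7, - 7,0] 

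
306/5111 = 306/5111 = 0.06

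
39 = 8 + 31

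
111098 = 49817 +61281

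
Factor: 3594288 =2^4*3^1 * 103^1*727^1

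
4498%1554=1390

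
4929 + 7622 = 12551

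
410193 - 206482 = 203711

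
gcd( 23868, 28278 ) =18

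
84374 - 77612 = 6762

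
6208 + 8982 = 15190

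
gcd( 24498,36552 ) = 6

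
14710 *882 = 12974220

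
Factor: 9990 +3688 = 2^1*7^1*977^1= 13678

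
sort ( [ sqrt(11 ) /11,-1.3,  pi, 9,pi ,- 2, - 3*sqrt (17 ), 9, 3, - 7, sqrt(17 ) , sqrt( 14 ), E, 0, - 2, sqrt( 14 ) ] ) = [-3*sqrt ( 17)  , - 7 , - 2,-2,  -  1.3,0, sqrt(11) /11, E , 3, pi,pi, sqrt (14), sqrt ( 14), sqrt(17 ),  9,9 ] 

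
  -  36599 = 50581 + - 87180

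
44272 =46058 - 1786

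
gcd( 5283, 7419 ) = 3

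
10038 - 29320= - 19282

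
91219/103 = 885 + 64/103 =885.62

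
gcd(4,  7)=1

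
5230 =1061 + 4169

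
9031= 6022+3009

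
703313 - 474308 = 229005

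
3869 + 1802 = 5671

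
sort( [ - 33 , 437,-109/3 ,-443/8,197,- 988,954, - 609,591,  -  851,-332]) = [ - 988, - 851, - 609, - 332,-443/8, - 109/3, - 33 , 197, 437,591,954]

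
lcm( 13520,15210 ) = 121680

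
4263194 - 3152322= 1110872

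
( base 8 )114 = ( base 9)84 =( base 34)28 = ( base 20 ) 3g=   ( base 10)76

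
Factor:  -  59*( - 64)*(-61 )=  -2^6 * 59^1*61^1 =- 230336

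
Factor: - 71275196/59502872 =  - 17818799/14875718 = -2^ ( - 1) *11^ (- 1)*13^( - 2) * 71^1 *4001^ ( - 1) * 250969^1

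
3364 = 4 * 841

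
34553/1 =34553 = 34553.00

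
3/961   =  3/961 = 0.00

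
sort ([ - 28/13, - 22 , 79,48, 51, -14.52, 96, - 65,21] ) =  [ - 65, -22,  -  14.52 ,  -  28/13,  21 , 48,51,79, 96] 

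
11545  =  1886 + 9659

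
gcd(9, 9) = 9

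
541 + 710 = 1251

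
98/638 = 49/319 = 0.15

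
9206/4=2301 + 1/2 = 2301.50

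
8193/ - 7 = - 8193/7 = - 1170.43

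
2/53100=1/26550  =  0.00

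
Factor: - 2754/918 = -3^1 = - 3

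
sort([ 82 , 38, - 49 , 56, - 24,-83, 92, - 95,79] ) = [ - 95, - 83, - 49, - 24, 38, 56, 79,82, 92 ] 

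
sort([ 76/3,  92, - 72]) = [ - 72, 76/3, 92 ]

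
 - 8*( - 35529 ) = 284232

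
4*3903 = 15612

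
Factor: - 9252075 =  - 3^1*5^2 *7^1 * 17623^1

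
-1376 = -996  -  380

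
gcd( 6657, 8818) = 1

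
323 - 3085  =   - 2762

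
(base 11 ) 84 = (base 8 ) 134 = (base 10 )92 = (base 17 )57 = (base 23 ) 40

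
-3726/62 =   -  61 + 28/31  =  -60.10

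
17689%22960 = 17689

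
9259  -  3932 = 5327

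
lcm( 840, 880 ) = 18480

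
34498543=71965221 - 37466678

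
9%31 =9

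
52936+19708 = 72644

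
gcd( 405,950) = 5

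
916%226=12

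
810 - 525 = 285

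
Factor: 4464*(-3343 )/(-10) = 2^3*3^2*5^ ( - 1 )*31^1*3343^1 = 7461576/5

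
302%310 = 302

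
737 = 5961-5224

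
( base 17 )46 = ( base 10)74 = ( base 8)112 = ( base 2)1001010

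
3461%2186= 1275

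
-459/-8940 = 153/2980 =0.05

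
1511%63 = 62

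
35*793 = 27755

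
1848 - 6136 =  - 4288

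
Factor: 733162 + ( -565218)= 2^3*7^1*2999^1  =  167944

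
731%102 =17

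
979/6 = 979/6 = 163.17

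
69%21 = 6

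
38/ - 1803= -1 + 1765/1803 = - 0.02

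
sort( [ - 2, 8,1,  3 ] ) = [ - 2,  1, 3,8] 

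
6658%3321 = 16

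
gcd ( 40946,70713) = 1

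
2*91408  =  182816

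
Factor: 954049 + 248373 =2^1*13^1*103^1*449^1= 1202422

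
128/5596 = 32/1399 = 0.02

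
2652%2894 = 2652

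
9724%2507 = 2203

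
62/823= 62/823 =0.08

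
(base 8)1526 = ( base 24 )1be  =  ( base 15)3be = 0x356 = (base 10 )854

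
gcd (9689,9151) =1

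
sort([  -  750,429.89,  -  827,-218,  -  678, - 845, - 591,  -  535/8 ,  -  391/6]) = [ - 845,  -  827, - 750,  -  678,-591,-218 , -535/8, -391/6 , 429.89] 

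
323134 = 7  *46162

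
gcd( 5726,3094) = 14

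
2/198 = 1/99= 0.01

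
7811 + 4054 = 11865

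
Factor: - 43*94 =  - 2^1*43^1*47^1 = - 4042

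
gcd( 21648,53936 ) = 16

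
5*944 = 4720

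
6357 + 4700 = 11057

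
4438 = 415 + 4023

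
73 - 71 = 2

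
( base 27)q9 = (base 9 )870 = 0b1011000111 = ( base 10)711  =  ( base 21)1ci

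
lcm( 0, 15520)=0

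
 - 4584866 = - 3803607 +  - 781259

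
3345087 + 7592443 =10937530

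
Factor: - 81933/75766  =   - 93/86  =  - 2^( - 1)*3^1*31^1*43^( - 1 )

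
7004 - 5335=1669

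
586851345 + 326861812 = 913713157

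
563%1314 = 563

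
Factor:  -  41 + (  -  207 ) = -248 = -2^3*31^1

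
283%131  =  21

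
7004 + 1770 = 8774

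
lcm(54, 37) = 1998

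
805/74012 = 805/74012  =  0.01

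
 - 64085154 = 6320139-70405293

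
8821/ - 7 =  - 8821/7 = - 1260.14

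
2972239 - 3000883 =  - 28644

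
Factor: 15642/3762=19^ (-1) * 79^1  =  79/19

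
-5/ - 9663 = 5/9663 =0.00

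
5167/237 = 21 + 190/237=21.80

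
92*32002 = 2944184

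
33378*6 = 200268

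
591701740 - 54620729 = 537081011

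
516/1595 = 516/1595 = 0.32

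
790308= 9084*87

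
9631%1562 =259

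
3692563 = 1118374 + 2574189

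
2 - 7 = -5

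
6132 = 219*28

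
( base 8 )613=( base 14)203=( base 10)395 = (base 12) 28B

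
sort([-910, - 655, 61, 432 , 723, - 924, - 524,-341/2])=[ - 924 , -910,- 655,- 524, - 341/2, 61, 432,  723 ]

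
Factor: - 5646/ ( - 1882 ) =3^1 = 3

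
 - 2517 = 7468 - 9985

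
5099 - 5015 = 84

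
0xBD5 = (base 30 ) 3at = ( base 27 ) 445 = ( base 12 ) 1905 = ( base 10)3029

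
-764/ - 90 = 382/45=8.49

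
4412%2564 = 1848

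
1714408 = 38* 45116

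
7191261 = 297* 24213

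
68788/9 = 7643 + 1/9 = 7643.11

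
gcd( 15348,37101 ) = 3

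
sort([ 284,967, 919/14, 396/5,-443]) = [ - 443, 919/14, 396/5, 284, 967]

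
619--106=725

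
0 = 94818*0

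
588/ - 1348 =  - 147/337 = -0.44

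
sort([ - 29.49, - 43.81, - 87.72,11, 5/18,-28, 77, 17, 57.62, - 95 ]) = [-95 , - 87.72, - 43.81, - 29.49, - 28,5/18,  11,17, 57.62,77 ]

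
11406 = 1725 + 9681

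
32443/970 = 32443/970 = 33.45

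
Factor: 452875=5^3*3623^1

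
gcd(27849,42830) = 1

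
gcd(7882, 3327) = 1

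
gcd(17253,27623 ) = 1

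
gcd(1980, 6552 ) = 36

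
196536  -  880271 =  - 683735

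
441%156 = 129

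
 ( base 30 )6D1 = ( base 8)13237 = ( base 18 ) hfd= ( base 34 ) 50B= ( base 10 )5791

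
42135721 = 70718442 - 28582721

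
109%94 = 15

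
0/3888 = 0  =  0.00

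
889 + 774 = 1663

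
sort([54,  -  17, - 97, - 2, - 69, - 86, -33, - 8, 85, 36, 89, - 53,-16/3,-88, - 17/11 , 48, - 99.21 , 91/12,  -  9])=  [ - 99.21 , - 97, - 88, - 86, -69, - 53,-33,-17, - 9, - 8, - 16/3,  -  2, - 17/11, 91/12, 36, 48, 54, 85 , 89]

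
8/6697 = 8/6697 = 0.00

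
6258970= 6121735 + 137235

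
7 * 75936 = 531552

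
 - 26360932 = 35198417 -61559349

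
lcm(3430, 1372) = 6860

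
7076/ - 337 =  - 21+1/337=- 21.00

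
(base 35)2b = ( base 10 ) 81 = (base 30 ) 2L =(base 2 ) 1010001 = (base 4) 1101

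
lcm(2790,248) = 11160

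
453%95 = 73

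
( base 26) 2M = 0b1001010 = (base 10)74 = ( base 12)62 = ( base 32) 2A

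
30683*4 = 122732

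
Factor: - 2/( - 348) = 2^(- 1)*3^ (-1)*29^( - 1 )=1/174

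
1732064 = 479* 3616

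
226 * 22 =4972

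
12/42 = 2/7= 0.29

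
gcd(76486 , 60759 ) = 1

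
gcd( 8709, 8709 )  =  8709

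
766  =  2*383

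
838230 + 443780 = 1282010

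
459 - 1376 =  - 917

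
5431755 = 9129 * 595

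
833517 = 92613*9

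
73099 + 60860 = 133959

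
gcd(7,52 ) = 1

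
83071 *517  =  42947707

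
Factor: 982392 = 2^3*3^1 *40933^1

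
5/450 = 1/90  =  0.01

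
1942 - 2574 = -632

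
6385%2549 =1287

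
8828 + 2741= 11569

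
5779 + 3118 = 8897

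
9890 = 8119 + 1771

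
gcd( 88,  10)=2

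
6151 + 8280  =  14431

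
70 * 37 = 2590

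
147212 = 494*298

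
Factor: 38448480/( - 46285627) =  - 2^5*3^1*5^1*7^1*5399^ ( - 1)*8573^( - 1)*11443^1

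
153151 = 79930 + 73221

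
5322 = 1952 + 3370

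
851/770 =1 + 81/770 = 1.11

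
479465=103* 4655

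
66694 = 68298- 1604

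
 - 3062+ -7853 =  -10915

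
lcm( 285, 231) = 21945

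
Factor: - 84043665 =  - 3^2  *  5^1 * 17^1 * 61^1*1801^1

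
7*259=1813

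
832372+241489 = 1073861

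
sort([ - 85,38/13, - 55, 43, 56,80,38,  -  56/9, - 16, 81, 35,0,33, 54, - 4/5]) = [ - 85, - 55 , - 16,  -  56/9, - 4/5, 0,38/13 , 33, 35, 38,43, 54,56, 80,  81]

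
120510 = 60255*2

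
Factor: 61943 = 7^1*8849^1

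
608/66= 9 + 7/33 = 9.21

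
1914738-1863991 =50747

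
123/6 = 41/2 = 20.50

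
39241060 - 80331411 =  - 41090351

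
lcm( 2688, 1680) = 13440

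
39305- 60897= -21592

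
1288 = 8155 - 6867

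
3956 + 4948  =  8904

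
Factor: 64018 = 2^1*32009^1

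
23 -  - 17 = 40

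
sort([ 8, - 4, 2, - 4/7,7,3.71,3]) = [-4, - 4/7,  2, 3, 3.71, 7, 8 ]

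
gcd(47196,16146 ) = 1242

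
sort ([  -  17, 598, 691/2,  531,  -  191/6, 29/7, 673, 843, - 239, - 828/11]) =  [ - 239, - 828/11, - 191/6,  -  17 , 29/7, 691/2,531,  598,673, 843] 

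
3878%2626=1252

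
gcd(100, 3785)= 5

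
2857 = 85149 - 82292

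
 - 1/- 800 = 1/800 = 0.00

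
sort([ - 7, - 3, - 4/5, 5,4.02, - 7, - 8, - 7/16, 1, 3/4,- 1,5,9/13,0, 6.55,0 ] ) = [-8, - 7, - 7, - 3, - 1, - 4/5, - 7/16,0, 0, 9/13, 3/4, 1, 4.02,5,5, 6.55 ]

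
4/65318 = 2/32659 = 0.00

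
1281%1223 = 58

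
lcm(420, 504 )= 2520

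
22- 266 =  -244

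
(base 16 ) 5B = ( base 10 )91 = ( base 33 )2P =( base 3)10101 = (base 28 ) 37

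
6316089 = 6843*923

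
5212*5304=27644448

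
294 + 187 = 481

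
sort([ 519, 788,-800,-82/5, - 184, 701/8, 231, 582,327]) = [-800, - 184, - 82/5,  701/8,  231,  327 , 519,582, 788] 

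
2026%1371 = 655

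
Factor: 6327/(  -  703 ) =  - 3^2 = -9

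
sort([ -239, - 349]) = [ - 349, - 239 ] 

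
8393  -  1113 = 7280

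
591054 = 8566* 69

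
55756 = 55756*1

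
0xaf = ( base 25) 70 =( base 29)61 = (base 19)94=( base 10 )175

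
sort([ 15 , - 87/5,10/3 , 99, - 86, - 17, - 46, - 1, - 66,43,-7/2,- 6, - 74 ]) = [ - 86, - 74, - 66, - 46, - 87/5, - 17, -6,-7/2, - 1, 10/3,15, 43,  99 ] 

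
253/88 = 23/8=2.88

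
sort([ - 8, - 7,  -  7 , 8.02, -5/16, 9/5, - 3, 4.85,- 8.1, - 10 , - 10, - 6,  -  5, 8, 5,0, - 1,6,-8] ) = [ - 10, - 10, - 8.1 , - 8 , - 8, - 7,  -  7, - 6, - 5,-3,-1,  -  5/16, 0,9/5, 4.85, 5, 6, 8, 8.02]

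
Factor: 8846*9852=2^3*3^1*821^1 * 4423^1 = 87150792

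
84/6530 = 42/3265 = 0.01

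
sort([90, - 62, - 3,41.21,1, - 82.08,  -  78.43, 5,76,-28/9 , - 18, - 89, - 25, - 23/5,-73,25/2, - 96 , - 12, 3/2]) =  [ - 96, - 89, - 82.08, - 78.43, - 73, - 62, - 25,  -  18 , - 12,-23/5, - 28/9, - 3,1,  3/2,5, 25/2, 41.21 , 76,90]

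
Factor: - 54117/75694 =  - 2^(-1)*3^2* 7^1 * 859^1 *37847^( - 1) 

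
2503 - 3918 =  - 1415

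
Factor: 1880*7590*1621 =2^4*3^1 * 5^2*11^1 *23^1*47^1*1621^1= 23130373200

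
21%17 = 4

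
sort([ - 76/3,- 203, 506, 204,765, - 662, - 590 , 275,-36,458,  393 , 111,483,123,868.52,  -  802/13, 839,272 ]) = [-662, - 590, - 203, - 802/13  ,-36,  -  76/3, 111 , 123, 204,272, 275,393,458,483,506,765,839,868.52 ] 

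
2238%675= 213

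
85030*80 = 6802400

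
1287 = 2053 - 766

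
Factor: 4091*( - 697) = -17^1*41^1*4091^1 = - 2851427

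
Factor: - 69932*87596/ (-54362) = 3062881736/27181 = 2^3*7^( - 1 )*11^ ( - 1 )*61^1*353^ (  -  1 )*359^1*17483^1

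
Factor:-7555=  - 5^1*1511^1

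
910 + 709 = 1619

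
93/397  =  93/397 =0.23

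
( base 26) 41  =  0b1101001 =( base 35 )30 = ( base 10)105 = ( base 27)3O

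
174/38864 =87/19432 = 0.00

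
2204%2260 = 2204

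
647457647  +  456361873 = 1103819520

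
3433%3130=303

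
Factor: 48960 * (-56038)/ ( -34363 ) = 2^7*3^2*5^1*7^( - 1 )*17^1*4909^( - 1 )*28019^1 = 2743620480/34363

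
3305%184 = 177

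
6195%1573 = 1476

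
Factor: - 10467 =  - 3^2 *1163^1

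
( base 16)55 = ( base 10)85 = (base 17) 50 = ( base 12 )71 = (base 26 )37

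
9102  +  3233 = 12335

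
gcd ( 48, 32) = 16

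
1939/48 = 40+19/48=   40.40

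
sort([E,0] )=[0,E ]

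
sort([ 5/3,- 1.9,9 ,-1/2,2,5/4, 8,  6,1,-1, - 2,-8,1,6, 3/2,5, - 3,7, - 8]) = [ - 8, - 8,-3, - 2,  -  1.9, - 1, - 1/2,1, 1, 5/4,3/2, 5/3, 2, 5, 6,6,7, 8,9] 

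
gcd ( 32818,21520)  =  538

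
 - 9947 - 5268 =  - 15215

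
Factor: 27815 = 5^1*5563^1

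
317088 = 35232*9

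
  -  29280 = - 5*5856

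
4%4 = 0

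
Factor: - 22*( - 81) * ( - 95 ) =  - 2^1*3^4 * 5^1 *11^1*19^1 = - 169290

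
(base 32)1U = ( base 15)42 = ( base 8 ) 76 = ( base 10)62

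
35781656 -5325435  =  30456221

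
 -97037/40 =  - 2426  +  3/40  =  - 2425.93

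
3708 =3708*1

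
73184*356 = 26053504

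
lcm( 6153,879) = 6153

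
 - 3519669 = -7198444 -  - 3678775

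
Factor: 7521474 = 2^1 * 3^1 * 43^1*29153^1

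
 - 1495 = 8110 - 9605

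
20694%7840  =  5014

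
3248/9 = 360 + 8/9 =360.89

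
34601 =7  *4943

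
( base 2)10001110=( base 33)4A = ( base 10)142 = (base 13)ac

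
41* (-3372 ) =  - 138252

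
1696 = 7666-5970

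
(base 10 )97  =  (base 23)45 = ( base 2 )1100001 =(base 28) 3d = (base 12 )81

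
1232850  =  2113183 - 880333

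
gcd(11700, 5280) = 60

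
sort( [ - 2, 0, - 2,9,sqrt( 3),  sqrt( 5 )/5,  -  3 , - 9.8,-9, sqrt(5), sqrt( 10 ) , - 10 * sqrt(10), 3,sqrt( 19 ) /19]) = [ - 10*sqrt( 10 ) , - 9.8, - 9, - 3,  -  2 , - 2, 0 , sqrt ( 19) /19,sqrt (5 ) /5,sqrt(3), sqrt(5) , 3, sqrt( 10 ), 9 ] 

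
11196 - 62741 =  - 51545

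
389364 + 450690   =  840054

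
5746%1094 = 276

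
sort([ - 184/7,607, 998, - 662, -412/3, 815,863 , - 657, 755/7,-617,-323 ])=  [ - 662,-657, - 617, - 323, - 412/3, - 184/7, 755/7, 607, 815, 863, 998 ]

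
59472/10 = 29736/5= 5947.20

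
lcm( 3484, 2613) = 10452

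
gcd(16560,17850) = 30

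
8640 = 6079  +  2561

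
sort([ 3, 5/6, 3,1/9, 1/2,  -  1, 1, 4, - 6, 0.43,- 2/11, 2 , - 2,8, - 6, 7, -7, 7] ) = [-7, - 6, - 6, -2, - 1,  -  2/11, 1/9, 0.43,1/2,5/6, 1, 2, 3,3,4, 7, 7 , 8]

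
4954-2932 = 2022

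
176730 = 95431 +81299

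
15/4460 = 3/892= 0.00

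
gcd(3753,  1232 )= 1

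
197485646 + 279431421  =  476917067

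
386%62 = 14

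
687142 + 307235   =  994377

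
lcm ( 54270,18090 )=54270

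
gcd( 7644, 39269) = 1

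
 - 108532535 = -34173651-74358884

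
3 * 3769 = 11307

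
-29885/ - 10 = 5977/2 = 2988.50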